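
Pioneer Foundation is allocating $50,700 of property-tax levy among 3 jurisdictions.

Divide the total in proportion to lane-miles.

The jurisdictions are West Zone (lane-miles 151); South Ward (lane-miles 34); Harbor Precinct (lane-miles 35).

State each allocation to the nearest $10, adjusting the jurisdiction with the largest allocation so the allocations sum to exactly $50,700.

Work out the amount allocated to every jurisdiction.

Lane-miles total: 220.
Unrounded shares: West Zone 151/220 × $50,700 = 34,798.64; South Ward 34/220 × $50,700 = 7,835.45; Harbor Precinct 35/220 × $50,700 = 8,065.91.
Rounded to nearest $10: West Zone $34,800; South Ward $7,840; Harbor Precinct $8,070. Sum = $50,710.
Difference $50,700 − $50,710 = −$10 applied to largest allocation (West Zone): West Zone becomes $34,790.

West Zone: $34,790 | South Ward: $7,840 | Harbor Precinct: $8,070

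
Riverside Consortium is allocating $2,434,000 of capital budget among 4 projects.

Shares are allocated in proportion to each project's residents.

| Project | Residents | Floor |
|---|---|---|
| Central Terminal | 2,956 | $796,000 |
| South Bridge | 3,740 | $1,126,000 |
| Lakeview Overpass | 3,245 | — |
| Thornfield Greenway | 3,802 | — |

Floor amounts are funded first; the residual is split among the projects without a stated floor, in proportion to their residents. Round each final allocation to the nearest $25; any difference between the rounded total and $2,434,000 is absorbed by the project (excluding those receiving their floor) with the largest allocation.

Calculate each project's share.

Minimums first: Central Terminal $796,000; South Bridge $1,126,000. Balance $512,000.
Balance split over remaining residents 7,047: Lakeview Overpass 235,765.57 → $235,775; Thornfield Greenway 276,234.43 → $276,225.

Central Terminal: $796,000 | South Bridge: $1,126,000 | Lakeview Overpass: $235,775 | Thornfield Greenway: $276,225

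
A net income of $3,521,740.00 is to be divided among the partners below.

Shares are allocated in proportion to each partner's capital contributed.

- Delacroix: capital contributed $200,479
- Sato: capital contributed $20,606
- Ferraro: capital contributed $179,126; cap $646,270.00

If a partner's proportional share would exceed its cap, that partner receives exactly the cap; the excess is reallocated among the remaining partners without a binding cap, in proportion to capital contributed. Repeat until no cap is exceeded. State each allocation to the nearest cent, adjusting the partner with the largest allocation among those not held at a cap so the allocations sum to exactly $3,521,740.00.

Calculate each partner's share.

Delacroix: $2,607,464.78 | Sato: $268,005.22 | Ferraro: $646,270.00

Sum of capital contributed: 400,211.
Unconstrained shares: Delacroix 1,764,156.6910; Sato 181,326.7862; Ferraro 1,576,256.5228.
Cap binds for Ferraro ($646,270.00); residual $2,875,470.00 reallocated over remaining capital contributed 221,085.
Redistributed shares: Delacroix 2,607,464.7766 → $2,607,464.78; Sato 268,005.2234 → $268,005.22.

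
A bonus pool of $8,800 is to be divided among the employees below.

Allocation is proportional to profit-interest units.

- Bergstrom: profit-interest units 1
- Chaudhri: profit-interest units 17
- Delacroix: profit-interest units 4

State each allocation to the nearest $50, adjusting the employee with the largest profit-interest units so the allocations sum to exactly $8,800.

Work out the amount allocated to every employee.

Sum of profit-interest units: 1 + 17 + 4 = 22.
Raw shares: Bergstrom 400.00; Chaudhri 6,800.00; Delacroix 1,600.00.
Rounded to nearest $50: Bergstrom $400; Chaudhri $6,800; Delacroix $1,600. Sum = $8,800.
Sum already equals the total — no adjustment.

Bergstrom: $400 · Chaudhri: $6,800 · Delacroix: $1,600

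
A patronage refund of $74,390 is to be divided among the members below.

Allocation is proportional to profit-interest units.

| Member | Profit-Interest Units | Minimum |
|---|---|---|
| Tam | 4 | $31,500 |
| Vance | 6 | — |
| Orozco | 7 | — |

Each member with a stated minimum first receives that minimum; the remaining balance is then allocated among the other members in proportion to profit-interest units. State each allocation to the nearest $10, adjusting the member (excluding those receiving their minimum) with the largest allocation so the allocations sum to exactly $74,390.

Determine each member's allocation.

Minimums first: Tam $31,500. Residual $42,890.
Residual split over remaining profit-interest units 13: Vance 19,795.38 → $19,800; Orozco 23,094.62 → $23,090.

Tam: $31,500 | Vance: $19,800 | Orozco: $23,090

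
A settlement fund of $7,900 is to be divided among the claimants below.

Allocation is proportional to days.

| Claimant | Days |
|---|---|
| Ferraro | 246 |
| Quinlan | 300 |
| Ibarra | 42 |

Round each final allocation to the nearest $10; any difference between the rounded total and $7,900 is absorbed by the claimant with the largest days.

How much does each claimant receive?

Ferraro: $3,310 | Quinlan: $4,030 | Ibarra: $560

Total days = 246 + 300 + 42 = 588.
Pro-rata amounts: Ferraro 3,305.10; Quinlan 4,030.61; Ibarra 564.29.
At nearest $10: Ferraro $3,310; Quinlan $4,030; Ibarra $560. Sum = $7,900.
Sum already equals the total — no adjustment.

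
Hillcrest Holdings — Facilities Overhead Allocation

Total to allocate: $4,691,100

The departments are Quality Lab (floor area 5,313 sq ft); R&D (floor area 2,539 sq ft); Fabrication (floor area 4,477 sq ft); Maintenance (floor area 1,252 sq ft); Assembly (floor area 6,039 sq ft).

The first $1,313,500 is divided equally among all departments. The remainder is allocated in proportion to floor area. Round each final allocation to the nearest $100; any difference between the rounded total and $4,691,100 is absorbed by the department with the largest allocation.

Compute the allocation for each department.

Quality Lab: $1,177,300; R&D: $699,800; Fabrication: $1,033,400; Maintenance: $478,200; Assembly: $1,302,400

First tranche $1,313,500 split equally: $262,700 each.
Remainder $3,377,600 by floor area (total 19,620): Quality Lab 914,637.55 → $914,600; R&D 437,091.05 → $437,100; Fabrication 770,719.43 → $770,700; Maintenance 215,532.88 → $215,500; Assembly 1,039,619.08 → $1,039,600.
Rounding difference +$100 on remainder applied to Assembly.
Totals: Quality Lab $262,700 + $914,600 = $1,177,300; R&D $262,700 + $437,100 = $699,800; Fabrication $262,700 + $770,700 = $1,033,400; Maintenance $262,700 + $215,500 = $478,200; Assembly $262,700 + $1,039,700 = $1,302,400.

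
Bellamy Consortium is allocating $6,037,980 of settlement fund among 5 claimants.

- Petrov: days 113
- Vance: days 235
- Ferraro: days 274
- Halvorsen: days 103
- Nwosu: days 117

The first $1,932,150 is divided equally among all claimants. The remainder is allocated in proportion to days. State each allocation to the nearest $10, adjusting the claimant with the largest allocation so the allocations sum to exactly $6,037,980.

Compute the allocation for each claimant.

First tranche $1,932,150 split equally: $386,430 each.
Remainder $4,105,830 by days (total 842): Petrov 551,019.94 → $551,020; Vance 1,145,926.43 → $1,145,930; Ferraro 1,336,101.45 → $1,336,100; Halvorsen 502,257.11 → $502,260; Nwosu 570,525.07 → $570,530.
Rounding difference −$10 on remainder applied to Ferraro.
Totals: Petrov $386,430 + $551,020 = $937,450; Vance $386,430 + $1,145,930 = $1,532,360; Ferraro $386,430 + $1,336,090 = $1,722,520; Halvorsen $386,430 + $502,260 = $888,690; Nwosu $386,430 + $570,530 = $956,960.

Petrov: $937,450 · Vance: $1,532,360 · Ferraro: $1,722,520 · Halvorsen: $888,690 · Nwosu: $956,960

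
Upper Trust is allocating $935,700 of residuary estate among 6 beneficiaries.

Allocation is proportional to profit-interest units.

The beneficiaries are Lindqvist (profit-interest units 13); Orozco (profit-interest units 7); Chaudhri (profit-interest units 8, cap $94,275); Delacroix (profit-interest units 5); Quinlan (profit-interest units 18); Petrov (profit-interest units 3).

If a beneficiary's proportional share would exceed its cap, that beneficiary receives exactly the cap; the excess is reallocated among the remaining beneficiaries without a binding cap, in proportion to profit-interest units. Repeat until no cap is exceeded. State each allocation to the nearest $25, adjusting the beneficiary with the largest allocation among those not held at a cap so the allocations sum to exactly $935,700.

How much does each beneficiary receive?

Profit-interest units total: 54.
Proportional shares (ignoring caps): Lindqvist 225,261.11; Orozco 121,294.44; Chaudhri 138,622.22; Delacroix 86,638.89; Quinlan 311,900.00; Petrov 51,983.33.
Capped: Chaudhri ($94,275); remaining pool $841,425 reallocated over remaining profit-interest units 46.
Remaining shares: Lindqvist 237,794.02 → $237,800; Orozco 128,042.93 → $128,050; Delacroix 91,459.24 → $91,450; Quinlan 329,253.26 → $329,250; Petrov 54,875.54 → $54,875.

Lindqvist: $237,800; Orozco: $128,050; Chaudhri: $94,275; Delacroix: $91,450; Quinlan: $329,250; Petrov: $54,875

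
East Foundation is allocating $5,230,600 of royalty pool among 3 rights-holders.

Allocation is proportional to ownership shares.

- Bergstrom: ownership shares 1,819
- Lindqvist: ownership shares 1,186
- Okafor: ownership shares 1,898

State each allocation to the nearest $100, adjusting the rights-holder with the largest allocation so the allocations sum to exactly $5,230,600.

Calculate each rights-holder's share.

Ownership shares total: 4,903.
Raw shares: Bergstrom 1,819/4,903 × $5,230,600 = 1,940,538.73; Lindqvist 1,186/4,903 × $5,230,600 = 1,265,244.05; Okafor 1,898/4,903 × $5,230,600 = 2,024,817.21.
At nearest $100: Bergstrom $1,940,500; Lindqvist $1,265,200; Okafor $2,024,800. Sum = $5,230,500.
Difference $5,230,600 − $5,230,500 = +$100 applied to largest allocation (Okafor): Okafor becomes $2,024,900.

Bergstrom: $1,940,500 | Lindqvist: $1,265,200 | Okafor: $2,024,900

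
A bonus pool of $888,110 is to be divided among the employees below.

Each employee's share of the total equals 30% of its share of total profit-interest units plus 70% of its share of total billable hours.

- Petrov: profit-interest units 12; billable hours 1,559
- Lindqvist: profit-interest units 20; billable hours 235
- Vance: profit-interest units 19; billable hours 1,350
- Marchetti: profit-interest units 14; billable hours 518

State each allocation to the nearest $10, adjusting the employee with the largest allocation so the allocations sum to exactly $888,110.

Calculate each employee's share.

Totals — profit-interest units 65, billable hours 3,662.
Blended shares (30% profit-interest units + 70% billable hours): Petrov 0.3534; Lindqvist 0.1372; Vance 0.3457; Marchetti 0.1636.
Proportional shares: Petrov 313,850.23; Lindqvist 121,874.00; Vance 307,062.27; Marchetti 145,323.50.
Rounded to nearest $10: Petrov $313,850; Lindqvist $121,870; Vance $307,060; Marchetti $145,320. Sum = $888,100.
Difference $888,110 − $888,100 = +$10 applied to largest allocation (Petrov): Petrov becomes $313,860.

Petrov: $313,860; Lindqvist: $121,870; Vance: $307,060; Marchetti: $145,320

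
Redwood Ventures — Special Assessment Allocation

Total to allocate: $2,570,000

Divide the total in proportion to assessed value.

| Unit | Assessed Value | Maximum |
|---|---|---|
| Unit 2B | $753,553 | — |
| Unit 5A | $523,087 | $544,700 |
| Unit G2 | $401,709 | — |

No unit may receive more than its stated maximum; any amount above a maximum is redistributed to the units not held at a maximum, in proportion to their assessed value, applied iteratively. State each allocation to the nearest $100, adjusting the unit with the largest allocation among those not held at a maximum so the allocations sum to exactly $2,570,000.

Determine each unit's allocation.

Unit 2B: $1,321,100 · Unit 5A: $544,700 · Unit G2: $704,200

Sum of assessed value: 1,678,349.
Proportional shares (ignoring caps): Unit 2B 1,153,890.64; Unit 5A 800,985.72; Unit G2 615,123.63.
Held at cap: Unit 5A ($544,700); balance $2,025,300 reallocated over remaining assessed value 1,155,262.
Redistributed shares: Unit 2B 1,321,060.41 → $1,321,100; Unit G2 704,239.59 → $704,200.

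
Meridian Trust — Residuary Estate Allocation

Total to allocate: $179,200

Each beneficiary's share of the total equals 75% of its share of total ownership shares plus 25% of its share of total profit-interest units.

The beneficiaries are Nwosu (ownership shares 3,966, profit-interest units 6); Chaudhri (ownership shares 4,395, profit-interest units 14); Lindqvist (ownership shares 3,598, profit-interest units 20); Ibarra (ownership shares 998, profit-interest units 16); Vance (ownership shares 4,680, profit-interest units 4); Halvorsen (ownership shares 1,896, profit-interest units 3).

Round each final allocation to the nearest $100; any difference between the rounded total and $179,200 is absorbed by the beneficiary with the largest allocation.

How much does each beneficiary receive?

Ownership shares total 19,533; profit-interest units total 63.
Composite weights (75% ownership shares + 25% profit-interest units): Nwosu 0.1761; Chaudhri 0.2243; Lindqvist 0.2175; Ibarra 0.1018; Vance 0.1956; Halvorsen 0.0847.
Unrounded shares: Nwosu 31,555.38; Chaudhri 40,196.07; Lindqvist 38,978.85; Ibarra 18,244.68; Vance 35,045.95; Halvorsen 15,179.07.
Rounded to nearest $100: Nwosu $31,600; Chaudhri $40,200; Lindqvist $39,000; Ibarra $18,200; Vance $35,000; Halvorsen $15,200. Sum = $179,200.
Rounded total matches; no reconciliation needed.

Nwosu: $31,600 · Chaudhri: $40,200 · Lindqvist: $39,000 · Ibarra: $18,200 · Vance: $35,000 · Halvorsen: $15,200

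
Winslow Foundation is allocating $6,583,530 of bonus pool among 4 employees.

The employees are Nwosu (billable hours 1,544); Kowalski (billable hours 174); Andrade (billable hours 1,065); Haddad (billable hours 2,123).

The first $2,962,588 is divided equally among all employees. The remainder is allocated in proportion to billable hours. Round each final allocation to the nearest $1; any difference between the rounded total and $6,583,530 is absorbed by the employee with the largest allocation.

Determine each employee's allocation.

$2,962,588 shared equally gives $740,647 per employee.
Remainder $3,620,942 by billable hours (total 4,906): Nwosu 1,139,570.82 → $1,139,571; Kowalski 128,423.14 → $128,423; Andrade 786,038.16 → $786,038; Haddad 1,566,909.88 → $1,566,910.
Totals: Nwosu $740,647 + $1,139,571 = $1,880,218; Kowalski $740,647 + $128,423 = $869,070; Andrade $740,647 + $786,038 = $1,526,685; Haddad $740,647 + $1,566,910 = $2,307,557.

Nwosu: $1,880,218; Kowalski: $869,070; Andrade: $1,526,685; Haddad: $2,307,557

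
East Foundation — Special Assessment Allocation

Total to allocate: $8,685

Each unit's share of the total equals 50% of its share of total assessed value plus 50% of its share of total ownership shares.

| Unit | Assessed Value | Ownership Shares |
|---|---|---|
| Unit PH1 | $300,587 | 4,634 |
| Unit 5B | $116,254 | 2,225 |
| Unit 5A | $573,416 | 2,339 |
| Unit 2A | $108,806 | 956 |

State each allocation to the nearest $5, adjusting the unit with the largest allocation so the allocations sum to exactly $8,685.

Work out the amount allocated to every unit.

Unit PH1: $3,170 | Unit 5B: $1,410 | Unit 5A: $3,265 | Unit 2A: $840

Assessed value total 1,099,063; ownership shares total 10,154.
Combined weights (50% assessed value + 50% ownership shares): Unit PH1 0.3649; Unit 5B 0.1625; Unit 5A 0.3760; Unit 2A 0.0966.
Pro-rata amounts: Unit PH1 3,169.44; Unit 5B 1,410.88; Unit 5A 3,265.93; Unit 2A 838.75.
After rounding ($5): Unit PH1 $3,170; Unit 5B $1,410; Unit 5A $3,265; Unit 2A $840. Sum = $8,685.
Rounded total matches; no reconciliation needed.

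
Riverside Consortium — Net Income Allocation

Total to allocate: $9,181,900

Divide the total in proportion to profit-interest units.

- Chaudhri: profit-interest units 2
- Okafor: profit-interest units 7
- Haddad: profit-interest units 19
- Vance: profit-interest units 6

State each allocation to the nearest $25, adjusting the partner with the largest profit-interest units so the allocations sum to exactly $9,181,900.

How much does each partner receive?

Chaudhri: $540,100 | Okafor: $1,890,400 | Haddad: $5,131,075 | Vance: $1,620,325

Profit-interest units total: 2 + 7 + 19 + 6 = 34.
Raw shares: Chaudhri 540,111.76; Okafor 1,890,391.18; Haddad 5,131,061.76; Vance 1,620,335.29.
At nearest $25: Chaudhri $540,100; Okafor $1,890,400; Haddad $5,131,050; Vance $1,620,325. Sum = $9,181,875.
Difference $9,181,900 − $9,181,875 = +$25 applied to largest profit-interest units (Haddad): Haddad becomes $5,131,075.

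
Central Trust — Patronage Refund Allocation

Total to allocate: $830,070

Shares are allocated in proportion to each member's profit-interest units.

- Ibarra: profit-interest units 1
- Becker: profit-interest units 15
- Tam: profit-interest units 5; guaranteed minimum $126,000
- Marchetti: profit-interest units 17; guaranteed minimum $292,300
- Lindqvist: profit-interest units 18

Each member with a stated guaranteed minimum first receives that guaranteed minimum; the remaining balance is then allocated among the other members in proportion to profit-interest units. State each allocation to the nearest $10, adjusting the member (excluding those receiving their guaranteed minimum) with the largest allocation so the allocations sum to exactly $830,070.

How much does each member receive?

Fund the minimums — Tam $126,000; Marchetti $292,300. Remaining pool $411,770.
Remaining pool split over remaining profit-interest units 34: Ibarra 12,110.88 → $12,110; Becker 181,663.24 → $181,660; Lindqvist 217,995.88 → $218,000.

Ibarra: $12,110 | Becker: $181,660 | Tam: $126,000 | Marchetti: $292,300 | Lindqvist: $218,000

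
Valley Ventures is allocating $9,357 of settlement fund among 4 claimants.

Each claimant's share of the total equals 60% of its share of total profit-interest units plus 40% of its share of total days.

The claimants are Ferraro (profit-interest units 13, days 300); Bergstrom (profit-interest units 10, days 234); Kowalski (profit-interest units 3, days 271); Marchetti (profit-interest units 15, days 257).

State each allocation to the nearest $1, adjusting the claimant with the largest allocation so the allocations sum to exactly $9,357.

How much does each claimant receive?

Profit-interest units total 41; days total 1,062.
Combined weights (60% profit-interest units + 40% days): Ferraro 0.3032; Bergstrom 0.2345; Kowalski 0.1460; Marchetti 0.3163.
Raw shares: Ferraro 2,837.40; Bergstrom 2,194.00; Kowalski 1,365.88; Marchetti 2,959.72.
At nearest $1: Ferraro $2,837; Bergstrom $2,194; Kowalski $1,366; Marchetti $2,960. Sum = $9,357.
Sum already equals the total — no adjustment.

Ferraro: $2,837; Bergstrom: $2,194; Kowalski: $1,366; Marchetti: $2,960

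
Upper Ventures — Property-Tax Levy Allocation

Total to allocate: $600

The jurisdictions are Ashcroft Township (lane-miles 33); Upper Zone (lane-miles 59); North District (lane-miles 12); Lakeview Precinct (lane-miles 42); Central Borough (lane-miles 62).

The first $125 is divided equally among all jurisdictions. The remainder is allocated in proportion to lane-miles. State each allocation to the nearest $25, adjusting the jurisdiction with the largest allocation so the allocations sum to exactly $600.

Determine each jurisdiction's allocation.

Ashcroft Township: $100 · Upper Zone: $150 · North District: $50 · Lakeview Precinct: $125 · Central Borough: $175

$125 shared equally gives $25 per jurisdiction.
Remainder $475 by lane-miles (total 208): Ashcroft Township 75.36 → $75; Upper Zone 134.74 → $125; North District 27.40 → $25; Lakeview Precinct 95.91 → $100; Central Borough 141.59 → $150.
Totals: Ashcroft Township $25 + $75 = $100; Upper Zone $25 + $125 = $150; North District $25 + $25 = $50; Lakeview Precinct $25 + $100 = $125; Central Borough $25 + $150 = $175.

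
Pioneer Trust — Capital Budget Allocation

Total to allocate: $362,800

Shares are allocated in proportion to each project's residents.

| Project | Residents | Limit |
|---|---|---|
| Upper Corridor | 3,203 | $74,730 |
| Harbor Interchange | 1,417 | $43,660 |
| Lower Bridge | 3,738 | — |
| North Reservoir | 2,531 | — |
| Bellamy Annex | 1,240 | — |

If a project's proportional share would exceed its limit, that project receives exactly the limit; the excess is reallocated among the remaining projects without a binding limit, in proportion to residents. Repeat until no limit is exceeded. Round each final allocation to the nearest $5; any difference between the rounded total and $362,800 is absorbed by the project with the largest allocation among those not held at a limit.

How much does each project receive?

Total residents = 12,129.
Proportional shares (ignoring caps): Upper Corridor 95,807.44; Harbor Interchange 42,384.99; Lower Bridge 111,810.24; North Reservoir 75,706.72; Bellamy Annex 37,090.61.
Cap binds for Upper Corridor ($74,730); remaining pool $288,070 reallocated over remaining residents 8,926.
Cap binds for Harbor Interchange ($43,660); remaining pool $244,410 reallocated over remaining residents 7,509.
Shares after redistribution: Lower Bridge 121,667.94 → $121,670; North Reservoir 82,381.37 → $82,380; Bellamy Annex 40,360.69 → $40,360.

Upper Corridor: $74,730 · Harbor Interchange: $43,660 · Lower Bridge: $121,670 · North Reservoir: $82,380 · Bellamy Annex: $40,360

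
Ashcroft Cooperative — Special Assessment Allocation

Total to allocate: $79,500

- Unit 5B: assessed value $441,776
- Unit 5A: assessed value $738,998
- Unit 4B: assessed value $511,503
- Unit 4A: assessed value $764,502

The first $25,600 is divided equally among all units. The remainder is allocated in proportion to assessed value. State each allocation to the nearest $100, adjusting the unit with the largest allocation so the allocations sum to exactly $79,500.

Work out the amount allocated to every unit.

$25,600 shared equally gives $6,400 per unit.
Remainder $53,900 by assessed value (total 2,456,779): Unit 5B 9,692.25 → $9,700; Unit 5A 16,213.10 → $16,200; Unit 4B 11,222.02 → $11,200; Unit 4A 16,772.64 → $16,800.
Totals: Unit 5B $6,400 + $9,700 = $16,100; Unit 5A $6,400 + $16,200 = $22,600; Unit 4B $6,400 + $11,200 = $17,600; Unit 4A $6,400 + $16,800 = $23,200.

Unit 5B: $16,100 · Unit 5A: $22,600 · Unit 4B: $17,600 · Unit 4A: $23,200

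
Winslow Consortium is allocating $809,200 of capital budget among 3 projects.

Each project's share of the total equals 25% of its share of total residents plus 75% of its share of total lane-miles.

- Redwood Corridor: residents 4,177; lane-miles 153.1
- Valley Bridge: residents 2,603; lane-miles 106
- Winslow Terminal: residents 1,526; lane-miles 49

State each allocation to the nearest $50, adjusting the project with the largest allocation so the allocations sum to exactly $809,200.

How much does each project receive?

Totals — residents 8,306, lane-miles 308.1.
Blended shares (25% residents + 75% lane-miles): Redwood Corridor 0.4984; Valley Bridge 0.3364; Winslow Terminal 0.1652.
Unrounded shares: Redwood Corridor 403,313.22; Valley Bridge 272,198.76; Winslow Terminal 133,688.02.
Rounded to nearest $50: Redwood Corridor $403,300; Valley Bridge $272,200; Winslow Terminal $133,700. Sum = $809,200.
Sum already equals the total — no adjustment.

Redwood Corridor: $403,300 | Valley Bridge: $272,200 | Winslow Terminal: $133,700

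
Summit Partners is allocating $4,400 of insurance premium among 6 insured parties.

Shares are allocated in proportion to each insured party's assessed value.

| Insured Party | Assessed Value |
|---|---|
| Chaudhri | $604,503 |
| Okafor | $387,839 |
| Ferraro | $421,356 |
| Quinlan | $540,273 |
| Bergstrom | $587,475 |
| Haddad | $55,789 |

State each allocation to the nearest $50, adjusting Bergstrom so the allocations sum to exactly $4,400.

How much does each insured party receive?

Combined assessed value = 2,597,235.
Proportional shares: Chaudhri 604,503/2,597,235 × $4,400 = 1,024.09; Okafor 387,839/2,597,235 × $4,400 = 657.04; Ferraro 421,356/2,597,235 × $4,400 = 713.82; Quinlan 540,273/2,597,235 × $4,400 = 915.28; Bergstrom 587,475/2,597,235 × $4,400 = 995.25; Haddad 55,789/2,597,235 × $4,400 = 94.51.
At nearest $50: Chaudhri $1,000; Okafor $650; Ferraro $700; Quinlan $900; Bergstrom $1,000; Haddad $100. Sum = $4,350.
Difference $4,400 − $4,350 = +$50 applied to Bergstrom: Bergstrom becomes $1,050.

Chaudhri: $1,000; Okafor: $650; Ferraro: $700; Quinlan: $900; Bergstrom: $1,050; Haddad: $100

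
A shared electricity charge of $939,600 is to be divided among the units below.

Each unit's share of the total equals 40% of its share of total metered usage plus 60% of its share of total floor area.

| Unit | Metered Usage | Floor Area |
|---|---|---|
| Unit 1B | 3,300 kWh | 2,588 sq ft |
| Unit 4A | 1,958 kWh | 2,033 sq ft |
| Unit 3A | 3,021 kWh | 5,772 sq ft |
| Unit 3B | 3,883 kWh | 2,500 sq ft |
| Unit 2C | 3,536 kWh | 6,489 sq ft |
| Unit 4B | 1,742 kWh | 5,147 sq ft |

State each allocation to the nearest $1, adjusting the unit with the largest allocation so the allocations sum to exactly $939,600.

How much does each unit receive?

Metered usage total 17,440; floor area total 24,529.
Combined weights (40% metered usage + 60% floor area): Unit 1B 0.1390; Unit 4A 0.0946; Unit 3A 0.2105; Unit 3B 0.1502; Unit 2C 0.2398; Unit 4B 0.1659.
Proportional shares: Unit 1B 130,597.57; Unit 4A 88,921.07; Unit 3A 197,764.16; Unit 3B 141,138.95; Unit 2C 225,341.75; Unit 4B 155,836.497.
At nearest $1: Unit 1B $130,598; Unit 4A $88,921; Unit 3A $197,764; Unit 3B $141,139; Unit 2C $225,342; Unit 4B $155,836. Sum = $939,600.
No rounding difference to absorb.

Unit 1B: $130,598 · Unit 4A: $88,921 · Unit 3A: $197,764 · Unit 3B: $141,139 · Unit 2C: $225,342 · Unit 4B: $155,836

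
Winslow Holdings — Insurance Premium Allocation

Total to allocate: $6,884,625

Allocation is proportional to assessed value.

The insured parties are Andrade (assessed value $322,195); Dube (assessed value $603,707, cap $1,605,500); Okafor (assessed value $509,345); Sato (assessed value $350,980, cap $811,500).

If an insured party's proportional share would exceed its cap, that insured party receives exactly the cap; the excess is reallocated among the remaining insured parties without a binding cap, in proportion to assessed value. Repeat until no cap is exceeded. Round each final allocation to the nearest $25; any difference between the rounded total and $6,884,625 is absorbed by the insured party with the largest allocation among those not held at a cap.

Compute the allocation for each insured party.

Combined assessed value = 1,786,227.
Pro-rata shares before constraints: Andrade 1,241,830.83; Dube 2,326,857.84; Okafor 1,963,159.96; Sato 1,352,776.37.
Held at cap: Dube ($1,605,500), Sato ($811,500); balance $4,467,625 reallocated over remaining assessed value 831,540.
Remaining shares: Andrade 1,731,060.97 → $1,731,050; Okafor 2,736,564.03 → $2,736,575.

Andrade: $1,731,050 | Dube: $1,605,500 | Okafor: $2,736,575 | Sato: $811,500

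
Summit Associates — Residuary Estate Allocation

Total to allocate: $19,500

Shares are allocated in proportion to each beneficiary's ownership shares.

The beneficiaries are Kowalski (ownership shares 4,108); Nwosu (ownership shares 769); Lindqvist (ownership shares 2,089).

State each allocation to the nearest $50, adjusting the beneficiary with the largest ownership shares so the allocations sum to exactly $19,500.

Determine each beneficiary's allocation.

Sum of ownership shares: 4,108 + 769 + 2,089 = 6,966.
Unrounded shares: Kowalski 11,499.57; Nwosu 2,152.67; Lindqvist 5,847.76.
Rounded to nearest $50: Kowalski $11,500; Nwosu $2,150; Lindqvist $5,850. Sum = $19,500.
Sum already equals the total — no adjustment.

Kowalski: $11,500 · Nwosu: $2,150 · Lindqvist: $5,850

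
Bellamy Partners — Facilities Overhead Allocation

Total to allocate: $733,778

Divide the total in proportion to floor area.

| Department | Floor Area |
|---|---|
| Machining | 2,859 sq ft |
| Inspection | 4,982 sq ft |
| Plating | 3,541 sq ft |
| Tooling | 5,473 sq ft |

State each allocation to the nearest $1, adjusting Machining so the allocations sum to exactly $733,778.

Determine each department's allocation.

Total floor area = 16,855.
Unrounded shares: Machining 2,859/16,855 × $733,778 = 124,465.81; Inspection 4,982/16,855 × $733,778 = 216,890.06; Plating 3,541/16,855 × $733,778 = 154,156.51; Tooling 5,473/16,855 × $733,778 = 238,265.62.
After rounding ($1): Machining $124,466; Inspection $216,890; Plating $154,157; Tooling $238,266. Sum = $733,779.
Difference $733,778 − $733,779 = −$1 applied to Machining: Machining becomes $124,465.

Machining: $124,465 · Inspection: $216,890 · Plating: $154,157 · Tooling: $238,266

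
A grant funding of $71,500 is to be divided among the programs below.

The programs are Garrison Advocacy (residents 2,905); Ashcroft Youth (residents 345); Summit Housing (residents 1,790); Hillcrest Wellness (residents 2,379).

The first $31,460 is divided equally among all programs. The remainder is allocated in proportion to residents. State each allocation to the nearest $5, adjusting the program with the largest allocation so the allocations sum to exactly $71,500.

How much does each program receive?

Equal tier: $31,460 ÷ 4 = $7,865 apiece.
Remainder $40,040 by residents (total 7,419): Garrison Advocacy 15,678.15 → $15,680; Ashcroft Youth 1,861.95 → $1,860; Summit Housing 9,660.55 → $9,660; Hillcrest Wellness 12,839.35 → $12,840.
Totals: Garrison Advocacy $7,865 + $15,680 = $23,545; Ashcroft Youth $7,865 + $1,860 = $9,725; Summit Housing $7,865 + $9,660 = $17,525; Hillcrest Wellness $7,865 + $12,840 = $20,705.

Garrison Advocacy: $23,545 · Ashcroft Youth: $9,725 · Summit Housing: $17,525 · Hillcrest Wellness: $20,705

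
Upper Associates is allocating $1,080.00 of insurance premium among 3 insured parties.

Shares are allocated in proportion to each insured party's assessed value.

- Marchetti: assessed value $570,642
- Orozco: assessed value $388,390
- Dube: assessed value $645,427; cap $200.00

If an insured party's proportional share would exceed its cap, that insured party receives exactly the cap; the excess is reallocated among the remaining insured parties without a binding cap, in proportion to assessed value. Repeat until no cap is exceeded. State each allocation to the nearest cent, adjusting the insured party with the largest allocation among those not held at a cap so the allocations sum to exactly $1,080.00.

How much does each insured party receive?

Sum of assessed value: 1,604,459.
Unconstrained shares: Marchetti 384.1129; Orozco 261.4347; Dube 434.4525.
Cap binds for Dube ($200.00); balance $880.00 reallocated over remaining assessed value 959,032.
Redistributed shares: Marchetti 523.6165 → $523.62; Orozco 356.3835 → $356.38.

Marchetti: $523.62 · Orozco: $356.38 · Dube: $200.00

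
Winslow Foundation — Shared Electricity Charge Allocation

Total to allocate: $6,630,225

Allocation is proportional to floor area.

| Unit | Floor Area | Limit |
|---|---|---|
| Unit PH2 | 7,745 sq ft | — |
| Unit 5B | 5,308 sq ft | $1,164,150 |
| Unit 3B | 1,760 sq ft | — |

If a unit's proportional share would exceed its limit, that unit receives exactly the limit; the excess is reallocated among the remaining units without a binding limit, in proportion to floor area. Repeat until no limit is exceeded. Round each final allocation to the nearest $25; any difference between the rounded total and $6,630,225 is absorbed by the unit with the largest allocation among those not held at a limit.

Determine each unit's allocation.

Combined floor area = 14,813.
Unconstrained shares: Unit PH2 3,466,623.41; Unit 5B 2,375,834.35; Unit 3B 787,767.23.
Held at cap: Unit 5B ($1,164,150); residual $5,466,075 reallocated over remaining floor area 9,505.
Remaining shares: Unit PH2 4,453,945.38 → $4,453,950; Unit 3B 1,012,129.62 → $1,012,125.

Unit PH2: $4,453,950 | Unit 5B: $1,164,150 | Unit 3B: $1,012,125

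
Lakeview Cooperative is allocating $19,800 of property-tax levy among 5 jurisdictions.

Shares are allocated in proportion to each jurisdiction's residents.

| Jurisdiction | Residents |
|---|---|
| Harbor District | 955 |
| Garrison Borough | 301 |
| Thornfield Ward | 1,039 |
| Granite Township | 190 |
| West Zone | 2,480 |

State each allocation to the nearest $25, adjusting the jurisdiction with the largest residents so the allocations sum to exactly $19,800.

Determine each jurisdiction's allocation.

Harbor District: $3,800 | Garrison Borough: $1,200 | Thornfield Ward: $4,150 | Granite Township: $750 | West Zone: $9,900

Combined residents = 955 + 301 + 1,039 + 190 + 2,480 = 4,965.
Proportional shares: Harbor District 3,808.46; Garrison Borough 1,200.36; Thornfield Ward 4,143.44; Granite Township 757.70; West Zone 9,890.03.
After rounding ($25): Harbor District $3,800; Garrison Borough $1,200; Thornfield Ward $4,150; Granite Township $750; West Zone $9,900. Sum = $19,800.
No rounding difference to absorb.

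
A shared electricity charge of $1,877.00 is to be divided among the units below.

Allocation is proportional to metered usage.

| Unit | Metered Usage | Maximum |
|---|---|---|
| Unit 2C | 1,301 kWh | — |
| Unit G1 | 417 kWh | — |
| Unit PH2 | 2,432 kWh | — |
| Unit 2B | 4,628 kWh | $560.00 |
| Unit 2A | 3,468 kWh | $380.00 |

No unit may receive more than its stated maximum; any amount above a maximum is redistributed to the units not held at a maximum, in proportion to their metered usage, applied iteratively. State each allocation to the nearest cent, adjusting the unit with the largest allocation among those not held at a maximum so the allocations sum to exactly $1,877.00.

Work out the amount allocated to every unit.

Sum of metered usage: 12,246.
Pro-rata shares before constraints: Unit 2C 199.4102; Unit G1 63.9155; Unit PH2 372.7637; Unit 2B 709.3546; Unit 2A 531.5561.
Held at cap: Unit 2B ($560.00), Unit 2A ($380.00); remaining pool $937.00 reallocated over remaining metered usage 4,150.
Redistributed shares: Unit 2C 293.7439 → $293.74; Unit G1 94.1516 → $94.15; Unit PH2 549.1046 → $549.10.
Rounding difference +$0.01 applied to Unit PH2 → $549.11.

Unit 2C: $293.74 | Unit G1: $94.15 | Unit PH2: $549.11 | Unit 2B: $560.00 | Unit 2A: $380.00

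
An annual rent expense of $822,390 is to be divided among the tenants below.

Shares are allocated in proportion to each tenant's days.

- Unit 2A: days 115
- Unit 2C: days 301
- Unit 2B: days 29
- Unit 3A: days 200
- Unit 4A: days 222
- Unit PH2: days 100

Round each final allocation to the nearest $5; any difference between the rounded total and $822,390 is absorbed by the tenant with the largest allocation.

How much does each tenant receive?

Unit 2A: $97,800 | Unit 2C: $255,990 | Unit 2B: $24,665 | Unit 3A: $170,090 | Unit 4A: $188,800 | Unit PH2: $85,045

Total days = 967.
Raw shares: Unit 2A 115/967 × $822,390 = 97,802.33; Unit 2C 301/967 × $822,390 = 255,986.96; Unit 2B 29/967 × $822,390 = 24,663.20; Unit 3A 200/967 × $822,390 = 170,091.00; Unit 4A 222/967 × $822,390 = 188,801.01; Unit PH2 100/967 × $822,390 = 85,045.50.
Rounded to nearest $5: Unit 2A $97,800; Unit 2C $255,985; Unit 2B $24,665; Unit 3A $170,090; Unit 4A $188,800; Unit PH2 $85,045. Sum = $822,385.
Difference $822,390 − $822,385 = +$5 applied to largest allocation (Unit 2C): Unit 2C becomes $255,990.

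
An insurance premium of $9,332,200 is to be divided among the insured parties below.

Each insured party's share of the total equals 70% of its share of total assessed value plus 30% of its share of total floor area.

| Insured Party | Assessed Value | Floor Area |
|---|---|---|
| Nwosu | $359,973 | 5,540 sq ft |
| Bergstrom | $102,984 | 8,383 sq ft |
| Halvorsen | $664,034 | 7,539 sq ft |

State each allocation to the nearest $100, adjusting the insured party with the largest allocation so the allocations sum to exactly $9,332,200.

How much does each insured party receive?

Totals — assessed value 1,126,991, floor area 21,462.
Blended shares (70% assessed value + 30% floor area): Nwosu 0.3010; Bergstrom 0.1811; Halvorsen 0.5178.
Raw shares: Nwosu 2,809,241.32; Bergstrom 1,690,480.70; Halvorsen 4,832,477.98.
Rounded to nearest $100: Nwosu $2,809,200; Bergstrom $1,690,500; Halvorsen $4,832,500. Sum = $9,332,200.
Sum already equals the total — no adjustment.

Nwosu: $2,809,200 · Bergstrom: $1,690,500 · Halvorsen: $4,832,500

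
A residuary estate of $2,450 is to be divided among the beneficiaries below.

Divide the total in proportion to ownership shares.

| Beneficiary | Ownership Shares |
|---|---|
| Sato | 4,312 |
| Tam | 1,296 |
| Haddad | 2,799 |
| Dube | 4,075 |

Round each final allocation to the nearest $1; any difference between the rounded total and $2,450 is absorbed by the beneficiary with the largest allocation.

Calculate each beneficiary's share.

Ownership shares total: 12,482.
Pro-rata amounts: Sato 4,312/12,482 × $2,450 = 846.37; Tam 1,296/12,482 × $2,450 = 254.38; Haddad 2,799/12,482 × $2,450 = 549.40; Dube 4,075/12,482 × $2,450 = 799.85.
After rounding ($1): Sato $846; Tam $254; Haddad $549; Dube $800. Sum = $2,449.
Difference $2,450 − $2,449 = +$1 applied to largest allocation (Sato): Sato becomes $847.

Sato: $847 | Tam: $254 | Haddad: $549 | Dube: $800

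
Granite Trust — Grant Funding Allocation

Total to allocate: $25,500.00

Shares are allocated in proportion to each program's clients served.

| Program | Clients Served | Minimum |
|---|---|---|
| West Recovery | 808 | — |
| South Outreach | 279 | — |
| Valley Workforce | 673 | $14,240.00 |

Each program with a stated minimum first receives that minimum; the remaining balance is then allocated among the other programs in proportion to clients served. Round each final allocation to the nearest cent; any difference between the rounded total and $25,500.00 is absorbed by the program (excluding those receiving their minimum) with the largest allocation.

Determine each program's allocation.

Guaranteed amounts: Valley Workforce $14,240.00. Balance $11,260.00.
Balance split over remaining clients served 1,087: West Recovery 8,369.8988 → $8,369.90; South Outreach 2,890.1012 → $2,890.10.

West Recovery: $8,369.90; South Outreach: $2,890.10; Valley Workforce: $14,240.00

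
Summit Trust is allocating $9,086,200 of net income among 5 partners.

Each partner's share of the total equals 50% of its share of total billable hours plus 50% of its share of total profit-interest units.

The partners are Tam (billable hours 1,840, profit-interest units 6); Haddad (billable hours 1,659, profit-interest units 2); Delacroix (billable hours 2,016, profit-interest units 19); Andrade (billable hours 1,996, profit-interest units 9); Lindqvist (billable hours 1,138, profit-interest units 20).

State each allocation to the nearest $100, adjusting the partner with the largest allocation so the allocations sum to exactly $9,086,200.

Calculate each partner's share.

Tam: $1,453,300; Haddad: $1,033,700; Delacroix: $2,600,300; Andrade: $1,778,600; Lindqvist: $2,220,300

Billable hours total 8,649; profit-interest units total 56.
Composite weights (50% billable hours + 50% profit-interest units): Tam 0.1599; Haddad 0.1138; Delacroix 0.2862; Andrade 0.1957; Lindqvist 0.2444.
Raw shares: Tam 1,453,265.98; Haddad 1,033,684.13; Delacroix 2,600,362.52; Andrade 1,778,589.17; Lindqvist 2,220,298.21.
After rounding ($100): Tam $1,453,300; Haddad $1,033,700; Delacroix $2,600,400; Andrade $1,778,600; Lindqvist $2,220,300. Sum = $9,086,300.
Difference $9,086,200 − $9,086,300 = −$100 applied to largest allocation (Delacroix): Delacroix becomes $2,600,300.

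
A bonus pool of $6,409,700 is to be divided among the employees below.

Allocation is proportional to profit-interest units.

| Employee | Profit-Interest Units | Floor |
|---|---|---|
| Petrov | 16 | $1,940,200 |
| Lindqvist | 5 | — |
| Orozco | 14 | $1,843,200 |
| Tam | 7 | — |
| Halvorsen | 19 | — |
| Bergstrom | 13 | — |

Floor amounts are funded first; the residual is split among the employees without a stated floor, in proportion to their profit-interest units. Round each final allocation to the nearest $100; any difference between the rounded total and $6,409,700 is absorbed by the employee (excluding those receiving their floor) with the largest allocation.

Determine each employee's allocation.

Petrov: $1,940,200; Lindqvist: $298,400; Orozco: $1,843,200; Tam: $417,800; Halvorsen: $1,134,100; Bergstrom: $776,000

Guaranteed amounts: Petrov $1,940,200; Orozco $1,843,200. Remaining pool $2,626,300.
Remaining pool split over remaining profit-interest units 44: Lindqvist 298,443.18 → $298,400; Tam 417,820.45 → $417,800; Halvorsen 1,134,084.09 → $1,134,100; Bergstrom 775,952.27 → $776,000.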